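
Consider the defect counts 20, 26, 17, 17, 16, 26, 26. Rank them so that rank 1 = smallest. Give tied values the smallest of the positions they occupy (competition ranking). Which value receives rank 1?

16

Sorted (ascending): 16, 17, 17, 20, 26, 26, 26
The 2 values of 17 occupy positions 2–3 → each gets rank 2.
The 3 values of 26 occupy positions 5–7 → each gets rank 5.
Rank 1 → value 16.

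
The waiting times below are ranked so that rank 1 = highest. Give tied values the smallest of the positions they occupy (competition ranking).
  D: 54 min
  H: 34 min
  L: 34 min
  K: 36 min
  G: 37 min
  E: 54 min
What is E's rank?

Sorted (descending): 54, 54, 37, 36, 34, 34
The 2 values of 54 occupy positions 1–2 → each gets rank 1.
The 2 values of 34 occupy positions 5–6 → each gets rank 5.
E has value 54 min → rank 1.

1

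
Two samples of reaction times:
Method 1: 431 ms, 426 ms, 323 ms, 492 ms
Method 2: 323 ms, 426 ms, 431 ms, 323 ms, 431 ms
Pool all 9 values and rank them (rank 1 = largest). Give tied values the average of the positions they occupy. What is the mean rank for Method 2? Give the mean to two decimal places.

5.50

Sorted (descending): 492, 431, 431, 431, 426, 426, 323, 323, 323
The 3 values of 431 occupy positions 2–4 → average rank 3.
The 2 values of 426 occupy positions 5–6 → average rank (5+6)/2 = 5.5.
The 3 values of 323 occupy positions 7–9 → average rank 8.
Method 2 values → pooled ranks: 323→8, 426→5.5, 431→3, 323→8, 431→3
Mean rank = (8 + 5.5 + 3 + 8 + 3) / 5 = 5.50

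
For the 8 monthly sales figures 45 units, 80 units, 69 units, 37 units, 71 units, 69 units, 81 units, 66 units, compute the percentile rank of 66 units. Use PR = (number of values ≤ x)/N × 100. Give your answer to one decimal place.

37.5

N = 8.
Strictly below 66: 2. Equal to 66: 1.
PR = 3/8 × 100 = 37.5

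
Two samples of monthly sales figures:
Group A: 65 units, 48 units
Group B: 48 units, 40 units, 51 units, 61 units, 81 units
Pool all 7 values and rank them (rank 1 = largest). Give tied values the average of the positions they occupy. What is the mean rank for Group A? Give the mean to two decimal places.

3.75

Sorted (descending): 81, 65, 61, 51, 48, 48, 40
The 2 values of 48 occupy positions 5–6 → average rank (5+6)/2 = 5.5.
Group A values → pooled ranks: 65→2, 48→5.5
Mean rank = (2 + 5.5) / 2 = 3.75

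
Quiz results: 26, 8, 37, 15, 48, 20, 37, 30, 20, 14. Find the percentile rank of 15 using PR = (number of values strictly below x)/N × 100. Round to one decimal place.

20.0

N = 10.
Strictly below 15: 2. Equal to 15: 1.
PR = 2/10 × 100 = 20.0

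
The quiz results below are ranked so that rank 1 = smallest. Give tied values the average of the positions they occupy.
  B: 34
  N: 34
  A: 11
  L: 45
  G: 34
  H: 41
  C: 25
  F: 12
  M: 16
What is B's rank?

6

Sorted (ascending): 11, 12, 16, 25, 34, 34, 34, 41, 45
The 3 values of 34 occupy positions 5–7 → average rank 6.
B has value 34 → rank 6.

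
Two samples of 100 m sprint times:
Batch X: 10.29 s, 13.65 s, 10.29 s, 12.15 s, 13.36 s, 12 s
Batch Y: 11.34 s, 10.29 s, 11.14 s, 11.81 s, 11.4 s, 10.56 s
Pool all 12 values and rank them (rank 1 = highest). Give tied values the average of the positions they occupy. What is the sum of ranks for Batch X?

Sorted (descending): 13.65, 13.36, 12.15, 12, 11.81, 11.4, 11.34, 11.14, 10.56, 10.29, 10.29, 10.29
The 3 values of 10.29 occupy positions 10–12 → average rank 11.
Batch X values → pooled ranks: 10.29→11, 13.65→1, 10.29→11, 12.15→3, 13.36→2, 12→4
Rank sum = 11 + 1 + 11 + 3 + 2 + 4 = 32

32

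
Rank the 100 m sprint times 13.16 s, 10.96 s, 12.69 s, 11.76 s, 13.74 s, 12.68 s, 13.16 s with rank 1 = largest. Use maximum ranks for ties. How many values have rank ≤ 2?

1

Sorted (descending): 13.74, 13.16, 13.16, 12.69, 12.68, 11.76, 10.96
The 2 values of 13.16 occupy positions 2–3 → each gets rank 3.
Ranks ≤ 2: {1} → 1 value.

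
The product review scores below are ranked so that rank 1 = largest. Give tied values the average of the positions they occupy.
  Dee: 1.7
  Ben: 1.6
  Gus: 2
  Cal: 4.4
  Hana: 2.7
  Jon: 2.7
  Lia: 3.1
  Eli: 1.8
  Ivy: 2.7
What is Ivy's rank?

Sorted (descending): 4.4, 3.1, 2.7, 2.7, 2.7, 2, 1.8, 1.7, 1.6
The 3 values of 2.7 occupy positions 3–5 → average rank 4.
Ivy has value 2.7 → rank 4.

4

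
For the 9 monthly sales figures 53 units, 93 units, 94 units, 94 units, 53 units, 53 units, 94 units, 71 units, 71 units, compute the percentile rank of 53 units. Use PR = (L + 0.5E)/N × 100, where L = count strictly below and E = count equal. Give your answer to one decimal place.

N = 9.
Strictly below 53: 0. Equal to 53: 3.
PR = (0 + 0.5·3)/9 × 100 = 16.7

16.7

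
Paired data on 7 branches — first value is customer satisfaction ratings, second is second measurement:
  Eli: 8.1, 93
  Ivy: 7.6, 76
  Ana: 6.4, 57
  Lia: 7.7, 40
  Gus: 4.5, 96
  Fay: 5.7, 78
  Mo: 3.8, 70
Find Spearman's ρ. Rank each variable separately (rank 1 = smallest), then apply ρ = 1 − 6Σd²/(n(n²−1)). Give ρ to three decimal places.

-0.143

Ranks of variable 1: 7, 5, 4, 6, 2, 3, 1
Ranks of variable 2: 6, 4, 2, 1, 7, 5, 3
d = r₁ − r₂: 1, 1, 2, 5, -5, -2, -2
d²: 1, 1, 4, 25, 25, 4, 4; Σd² = 64
ρ = 1 − 6·64/(7·48) = 1 − 384/336 = -0.143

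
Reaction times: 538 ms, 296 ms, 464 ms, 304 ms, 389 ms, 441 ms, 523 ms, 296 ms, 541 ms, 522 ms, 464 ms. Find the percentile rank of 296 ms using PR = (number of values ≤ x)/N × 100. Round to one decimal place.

N = 11.
Strictly below 296: 0. Equal to 296: 2.
PR = 2/11 × 100 = 18.2

18.2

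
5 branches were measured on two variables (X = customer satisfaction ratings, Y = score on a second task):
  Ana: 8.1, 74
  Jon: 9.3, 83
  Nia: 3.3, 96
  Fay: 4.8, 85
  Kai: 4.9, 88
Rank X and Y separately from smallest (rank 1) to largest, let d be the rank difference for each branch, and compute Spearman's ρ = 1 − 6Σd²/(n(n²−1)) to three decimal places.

-0.800

Ranks of variable 1: 4, 5, 1, 2, 3
Ranks of variable 2: 1, 2, 5, 3, 4
d = r₁ − r₂: 3, 3, -4, -1, -1
d²: 9, 9, 16, 1, 1; Σd² = 36
ρ = 1 − 6·36/(5·24) = 1 − 216/120 = -0.800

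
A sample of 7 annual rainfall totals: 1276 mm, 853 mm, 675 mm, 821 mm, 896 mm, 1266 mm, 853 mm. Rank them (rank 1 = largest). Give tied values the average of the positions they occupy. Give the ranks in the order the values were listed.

Sorted (descending): 1276, 1266, 896, 853, 853, 821, 675
The 2 values of 853 occupy positions 4–5 → average rank (4+5)/2 = 4.5.

1, 4.5, 7, 6, 3, 2, 4.5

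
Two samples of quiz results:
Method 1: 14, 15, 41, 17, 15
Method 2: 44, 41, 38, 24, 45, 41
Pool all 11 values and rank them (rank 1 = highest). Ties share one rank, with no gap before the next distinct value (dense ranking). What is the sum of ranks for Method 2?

18

Sorted (descending): 45, 44, 41, 41, 41, 38, 24, 17, 15, 15, 14
The 3 values of 41 share dense rank 3.
The 2 values of 15 share dense rank 7.
Remaining distinct values take the next consecutive integers.
Method 2 values → pooled ranks: 44→2, 41→3, 38→4, 24→5, 45→1, 41→3
Rank sum = 2 + 3 + 4 + 5 + 1 + 3 = 18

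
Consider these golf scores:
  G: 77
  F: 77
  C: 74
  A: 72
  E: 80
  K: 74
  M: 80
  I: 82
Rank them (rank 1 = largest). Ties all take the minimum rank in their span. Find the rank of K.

6

Sorted (descending): 82, 80, 80, 77, 77, 74, 74, 72
The 2 values of 80 occupy positions 2–3 → each gets rank 2.
The 2 values of 77 occupy positions 4–5 → each gets rank 4.
The 2 values of 74 occupy positions 6–7 → each gets rank 6.
K has value 74 → rank 6.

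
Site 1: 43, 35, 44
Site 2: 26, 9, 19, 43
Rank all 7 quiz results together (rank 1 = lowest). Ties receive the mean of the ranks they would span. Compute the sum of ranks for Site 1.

16.5

Sorted (ascending): 9, 19, 26, 35, 43, 43, 44
The 2 values of 43 occupy positions 5–6 → average rank (5+6)/2 = 5.5.
Site 1 values → pooled ranks: 43→5.5, 35→4, 44→7
Rank sum = 5.5 + 4 + 7 = 16.5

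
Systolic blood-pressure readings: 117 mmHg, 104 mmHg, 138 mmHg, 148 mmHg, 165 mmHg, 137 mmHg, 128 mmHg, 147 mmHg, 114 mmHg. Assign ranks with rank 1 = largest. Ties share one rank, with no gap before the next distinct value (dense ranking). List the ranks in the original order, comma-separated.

Sorted (descending): 165, 148, 147, 138, 137, 128, 117, 114, 104
No ties — each value takes its position as its rank.

7, 9, 4, 2, 1, 5, 6, 3, 8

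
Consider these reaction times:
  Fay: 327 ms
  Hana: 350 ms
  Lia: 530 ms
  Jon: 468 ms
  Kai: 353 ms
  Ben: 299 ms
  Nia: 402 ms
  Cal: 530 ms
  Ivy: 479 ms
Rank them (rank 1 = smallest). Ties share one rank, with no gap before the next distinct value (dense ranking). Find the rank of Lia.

8

Sorted (ascending): 299, 327, 350, 353, 402, 468, 479, 530, 530
The 2 values of 530 share dense rank 8.
Remaining distinct values take the next consecutive integers.
Lia has value 530 ms → rank 8.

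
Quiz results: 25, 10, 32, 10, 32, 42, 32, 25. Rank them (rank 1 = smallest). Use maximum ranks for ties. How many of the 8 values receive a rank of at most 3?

2

Sorted (ascending): 10, 10, 25, 25, 32, 32, 32, 42
The 2 values of 10 occupy positions 1–2 → each gets rank 2.
The 2 values of 25 occupy positions 3–4 → each gets rank 4.
The 3 values of 32 occupy positions 5–7 → each gets rank 7.
Ranks ≤ 3: {2, 2} → 2 values.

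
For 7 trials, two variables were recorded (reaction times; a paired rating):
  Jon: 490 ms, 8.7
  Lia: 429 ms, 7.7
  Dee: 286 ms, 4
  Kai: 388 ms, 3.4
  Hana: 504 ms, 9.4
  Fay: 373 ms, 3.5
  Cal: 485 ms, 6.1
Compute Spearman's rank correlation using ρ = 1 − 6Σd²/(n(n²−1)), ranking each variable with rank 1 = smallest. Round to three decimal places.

0.821

Ranks of variable 1: 6, 4, 1, 3, 7, 2, 5
Ranks of variable 2: 6, 5, 3, 1, 7, 2, 4
d = r₁ − r₂: 0, -1, -2, 2, 0, 0, 1
d²: 0, 1, 4, 4, 0, 0, 1; Σd² = 10
ρ = 1 − 6·10/(7·48) = 1 − 60/336 = 0.821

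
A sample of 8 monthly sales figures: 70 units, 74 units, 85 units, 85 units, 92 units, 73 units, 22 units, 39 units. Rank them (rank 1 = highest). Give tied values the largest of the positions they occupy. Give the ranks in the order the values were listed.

6, 4, 3, 3, 1, 5, 8, 7

Sorted (descending): 92, 85, 85, 74, 73, 70, 39, 22
The 2 values of 85 occupy positions 2–3 → each gets rank 3.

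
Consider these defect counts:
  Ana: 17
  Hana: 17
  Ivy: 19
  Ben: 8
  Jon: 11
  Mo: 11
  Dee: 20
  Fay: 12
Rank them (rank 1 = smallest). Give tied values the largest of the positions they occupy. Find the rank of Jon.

Sorted (ascending): 8, 11, 11, 12, 17, 17, 19, 20
The 2 values of 11 occupy positions 2–3 → each gets rank 3.
The 2 values of 17 occupy positions 5–6 → each gets rank 6.
Jon has value 11 → rank 3.

3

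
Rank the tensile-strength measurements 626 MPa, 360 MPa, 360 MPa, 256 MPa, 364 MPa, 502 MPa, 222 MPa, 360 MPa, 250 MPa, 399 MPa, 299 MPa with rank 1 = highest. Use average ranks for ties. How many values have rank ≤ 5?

4

Sorted (descending): 626, 502, 399, 364, 360, 360, 360, 299, 256, 250, 222
The 3 values of 360 occupy positions 5–7 → average rank 6.
Ranks ≤ 5: {1, 2, 3, 4} → 4 values.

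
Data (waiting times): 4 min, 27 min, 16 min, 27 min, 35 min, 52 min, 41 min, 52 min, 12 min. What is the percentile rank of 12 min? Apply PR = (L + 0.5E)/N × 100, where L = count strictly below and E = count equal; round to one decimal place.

N = 9.
Strictly below 12: 1. Equal to 12: 1.
PR = (1 + 0.5·1)/9 × 100 = 16.7

16.7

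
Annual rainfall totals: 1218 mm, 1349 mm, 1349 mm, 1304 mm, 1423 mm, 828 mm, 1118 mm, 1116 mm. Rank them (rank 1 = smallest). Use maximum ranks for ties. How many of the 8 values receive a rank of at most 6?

Sorted (ascending): 828, 1116, 1118, 1218, 1304, 1349, 1349, 1423
The 2 values of 1349 occupy positions 6–7 → each gets rank 7.
Ranks ≤ 6: {1, 2, 3, 4, 5} → 5 values.

5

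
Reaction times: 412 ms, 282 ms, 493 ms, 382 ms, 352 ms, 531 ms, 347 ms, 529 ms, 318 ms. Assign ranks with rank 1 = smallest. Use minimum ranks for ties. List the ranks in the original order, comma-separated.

Sorted (ascending): 282, 318, 347, 352, 382, 412, 493, 529, 531
No ties — each value takes its position as its rank.

6, 1, 7, 5, 4, 9, 3, 8, 2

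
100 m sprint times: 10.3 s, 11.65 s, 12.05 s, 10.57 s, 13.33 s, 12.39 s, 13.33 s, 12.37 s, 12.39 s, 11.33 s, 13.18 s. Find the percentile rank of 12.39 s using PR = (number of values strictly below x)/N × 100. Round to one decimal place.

54.5

N = 11.
Strictly below 12.39: 6. Equal to 12.39: 2.
PR = 6/11 × 100 = 54.5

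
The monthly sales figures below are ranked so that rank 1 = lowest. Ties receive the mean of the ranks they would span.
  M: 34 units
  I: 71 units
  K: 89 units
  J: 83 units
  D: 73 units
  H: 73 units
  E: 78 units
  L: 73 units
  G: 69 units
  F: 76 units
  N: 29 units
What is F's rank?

8

Sorted (ascending): 29, 34, 69, 71, 73, 73, 73, 76, 78, 83, 89
The 3 values of 73 occupy positions 5–7 → average rank 6.
F has value 76 units → rank 8.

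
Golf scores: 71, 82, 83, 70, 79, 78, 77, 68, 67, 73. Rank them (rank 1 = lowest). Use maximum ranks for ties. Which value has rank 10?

Sorted (ascending): 67, 68, 70, 71, 73, 77, 78, 79, 82, 83
No ties — each value takes its position as its rank.
Rank 10 → value 83.

83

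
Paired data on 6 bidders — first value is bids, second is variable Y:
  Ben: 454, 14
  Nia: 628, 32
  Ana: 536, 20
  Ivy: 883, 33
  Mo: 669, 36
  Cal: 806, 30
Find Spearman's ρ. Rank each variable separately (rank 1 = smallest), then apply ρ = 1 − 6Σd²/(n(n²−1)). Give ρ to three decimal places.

0.714

Ranks of variable 1: 1, 3, 2, 6, 4, 5
Ranks of variable 2: 1, 4, 2, 5, 6, 3
d = r₁ − r₂: 0, -1, 0, 1, -2, 2
d²: 0, 1, 0, 1, 4, 4; Σd² = 10
ρ = 1 − 6·10/(6·35) = 1 − 60/210 = 0.714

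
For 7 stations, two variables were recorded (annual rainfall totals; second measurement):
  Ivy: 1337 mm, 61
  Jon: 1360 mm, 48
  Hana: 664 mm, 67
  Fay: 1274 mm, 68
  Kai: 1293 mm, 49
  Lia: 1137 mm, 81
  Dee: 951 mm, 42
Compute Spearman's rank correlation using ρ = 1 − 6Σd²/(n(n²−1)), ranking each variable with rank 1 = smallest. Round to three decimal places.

-0.250

Ranks of variable 1: 6, 7, 1, 4, 5, 3, 2
Ranks of variable 2: 4, 2, 5, 6, 3, 7, 1
d = r₁ − r₂: 2, 5, -4, -2, 2, -4, 1
d²: 4, 25, 16, 4, 4, 16, 1; Σd² = 70
ρ = 1 − 6·70/(7·48) = 1 − 420/336 = -0.250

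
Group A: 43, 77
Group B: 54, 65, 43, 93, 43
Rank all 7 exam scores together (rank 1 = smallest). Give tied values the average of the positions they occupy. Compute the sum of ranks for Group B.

Sorted (ascending): 43, 43, 43, 54, 65, 77, 93
The 3 values of 43 occupy positions 1–3 → average rank 2.
Group B values → pooled ranks: 54→4, 65→5, 43→2, 93→7, 43→2
Rank sum = 4 + 5 + 2 + 7 + 2 = 20

20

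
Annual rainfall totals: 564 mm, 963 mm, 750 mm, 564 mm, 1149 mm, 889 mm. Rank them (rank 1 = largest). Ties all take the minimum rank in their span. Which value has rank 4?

Sorted (descending): 1149, 963, 889, 750, 564, 564
The 2 values of 564 occupy positions 5–6 → each gets rank 5.
Rank 4 → value 750.

750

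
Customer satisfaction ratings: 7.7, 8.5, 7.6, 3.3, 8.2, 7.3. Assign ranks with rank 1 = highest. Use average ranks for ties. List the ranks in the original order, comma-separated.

Sorted (descending): 8.5, 8.2, 7.7, 7.6, 7.3, 3.3
No ties — each value takes its position as its rank.

3, 1, 4, 6, 2, 5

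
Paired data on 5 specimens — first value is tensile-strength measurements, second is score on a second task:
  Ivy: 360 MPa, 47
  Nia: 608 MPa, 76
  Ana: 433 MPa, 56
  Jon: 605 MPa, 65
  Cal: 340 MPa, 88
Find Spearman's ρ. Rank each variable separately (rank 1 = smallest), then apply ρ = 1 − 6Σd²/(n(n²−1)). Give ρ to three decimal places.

0.000

Ranks of variable 1: 2, 5, 3, 4, 1
Ranks of variable 2: 1, 4, 2, 3, 5
d = r₁ − r₂: 1, 1, 1, 1, -4
d²: 1, 1, 1, 1, 16; Σd² = 20
ρ = 1 − 6·20/(5·24) = 1 − 120/120 = 0.000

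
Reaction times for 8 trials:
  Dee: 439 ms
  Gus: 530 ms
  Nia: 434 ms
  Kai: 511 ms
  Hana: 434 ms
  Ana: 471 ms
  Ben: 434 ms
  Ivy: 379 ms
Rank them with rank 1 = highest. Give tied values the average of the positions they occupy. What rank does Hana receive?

Sorted (descending): 530, 511, 471, 439, 434, 434, 434, 379
The 3 values of 434 occupy positions 5–7 → average rank 6.
Hana has value 434 ms → rank 6.

6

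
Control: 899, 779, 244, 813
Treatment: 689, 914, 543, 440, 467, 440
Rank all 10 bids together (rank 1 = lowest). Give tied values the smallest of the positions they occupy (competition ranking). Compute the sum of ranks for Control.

Sorted (ascending): 244, 440, 440, 467, 543, 689, 779, 813, 899, 914
The 2 values of 440 occupy positions 2–3 → each gets rank 2.
Control values → pooled ranks: 899→9, 779→7, 244→1, 813→8
Rank sum = 9 + 7 + 1 + 8 = 25

25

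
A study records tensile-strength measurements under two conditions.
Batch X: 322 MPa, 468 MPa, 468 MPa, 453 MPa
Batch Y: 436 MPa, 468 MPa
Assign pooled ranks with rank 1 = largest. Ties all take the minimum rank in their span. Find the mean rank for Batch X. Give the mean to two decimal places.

Sorted (descending): 468, 468, 468, 453, 436, 322
The 3 values of 468 occupy positions 1–3 → each gets rank 1.
Batch X values → pooled ranks: 322→6, 468→1, 468→1, 453→4
Mean rank = (6 + 1 + 1 + 4) / 4 = 3.00

3.00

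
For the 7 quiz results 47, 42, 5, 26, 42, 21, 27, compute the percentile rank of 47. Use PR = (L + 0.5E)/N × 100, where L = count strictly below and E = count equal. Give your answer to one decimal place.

92.9

N = 7.
Strictly below 47: 6. Equal to 47: 1.
PR = (6 + 0.5·1)/7 × 100 = 92.9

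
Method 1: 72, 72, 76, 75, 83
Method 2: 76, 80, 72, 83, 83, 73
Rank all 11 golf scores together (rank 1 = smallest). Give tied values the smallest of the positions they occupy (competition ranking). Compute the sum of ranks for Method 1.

22

Sorted (ascending): 72, 72, 72, 73, 75, 76, 76, 80, 83, 83, 83
The 3 values of 72 occupy positions 1–3 → each gets rank 1.
The 2 values of 76 occupy positions 6–7 → each gets rank 6.
The 3 values of 83 occupy positions 9–11 → each gets rank 9.
Method 1 values → pooled ranks: 72→1, 72→1, 76→6, 75→5, 83→9
Rank sum = 1 + 1 + 6 + 5 + 9 = 22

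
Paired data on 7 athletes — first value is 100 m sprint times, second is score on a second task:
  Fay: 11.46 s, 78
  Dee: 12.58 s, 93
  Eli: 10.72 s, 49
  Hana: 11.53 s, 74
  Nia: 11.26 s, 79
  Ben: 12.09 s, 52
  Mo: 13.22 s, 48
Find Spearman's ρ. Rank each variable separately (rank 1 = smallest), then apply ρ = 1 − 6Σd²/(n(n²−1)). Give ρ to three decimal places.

Ranks of variable 1: 3, 6, 1, 4, 2, 5, 7
Ranks of variable 2: 5, 7, 2, 4, 6, 3, 1
d = r₁ − r₂: -2, -1, -1, 0, -4, 2, 6
d²: 4, 1, 1, 0, 16, 4, 36; Σd² = 62
ρ = 1 − 6·62/(7·48) = 1 − 372/336 = -0.107

-0.107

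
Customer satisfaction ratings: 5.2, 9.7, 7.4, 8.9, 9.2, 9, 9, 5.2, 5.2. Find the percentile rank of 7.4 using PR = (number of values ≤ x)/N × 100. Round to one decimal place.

44.4

N = 9.
Strictly below 7.4: 3. Equal to 7.4: 1.
PR = 4/9 × 100 = 44.4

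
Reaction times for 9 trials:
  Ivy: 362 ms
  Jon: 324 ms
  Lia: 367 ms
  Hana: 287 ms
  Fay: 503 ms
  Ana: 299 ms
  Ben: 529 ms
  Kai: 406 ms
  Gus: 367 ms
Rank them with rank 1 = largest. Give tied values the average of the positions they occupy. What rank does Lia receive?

4.5

Sorted (descending): 529, 503, 406, 367, 367, 362, 324, 299, 287
The 2 values of 367 occupy positions 4–5 → average rank (4+5)/2 = 4.5.
Lia has value 367 ms → rank 4.5.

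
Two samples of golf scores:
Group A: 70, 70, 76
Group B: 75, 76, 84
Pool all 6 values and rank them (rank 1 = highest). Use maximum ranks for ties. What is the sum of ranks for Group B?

8

Sorted (descending): 84, 76, 76, 75, 70, 70
The 2 values of 76 occupy positions 2–3 → each gets rank 3.
The 2 values of 70 occupy positions 5–6 → each gets rank 6.
Group B values → pooled ranks: 75→4, 76→3, 84→1
Rank sum = 4 + 3 + 1 = 8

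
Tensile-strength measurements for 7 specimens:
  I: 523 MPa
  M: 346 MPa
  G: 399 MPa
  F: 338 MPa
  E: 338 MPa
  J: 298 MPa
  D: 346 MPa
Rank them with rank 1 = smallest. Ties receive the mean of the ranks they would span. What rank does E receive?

2.5

Sorted (ascending): 298, 338, 338, 346, 346, 399, 523
The 2 values of 338 occupy positions 2–3 → average rank (2+3)/2 = 2.5.
The 2 values of 346 occupy positions 4–5 → average rank (4+5)/2 = 4.5.
E has value 338 MPa → rank 2.5.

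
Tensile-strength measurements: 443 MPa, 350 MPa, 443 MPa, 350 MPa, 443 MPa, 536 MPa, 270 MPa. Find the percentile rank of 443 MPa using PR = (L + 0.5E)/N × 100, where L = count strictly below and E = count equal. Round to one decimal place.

64.3

N = 7.
Strictly below 443: 3. Equal to 443: 3.
PR = (3 + 0.5·3)/7 × 100 = 64.3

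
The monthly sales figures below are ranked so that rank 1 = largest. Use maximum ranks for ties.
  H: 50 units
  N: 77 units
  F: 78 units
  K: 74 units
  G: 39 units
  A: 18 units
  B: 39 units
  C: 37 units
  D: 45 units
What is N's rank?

2

Sorted (descending): 78, 77, 74, 50, 45, 39, 39, 37, 18
The 2 values of 39 occupy positions 6–7 → each gets rank 7.
N has value 77 units → rank 2.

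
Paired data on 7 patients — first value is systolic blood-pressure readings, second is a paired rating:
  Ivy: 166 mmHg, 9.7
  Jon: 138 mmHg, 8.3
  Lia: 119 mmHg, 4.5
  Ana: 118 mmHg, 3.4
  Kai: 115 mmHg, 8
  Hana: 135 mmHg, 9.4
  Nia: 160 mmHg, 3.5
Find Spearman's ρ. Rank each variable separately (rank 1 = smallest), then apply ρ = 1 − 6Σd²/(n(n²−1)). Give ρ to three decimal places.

0.464

Ranks of variable 1: 7, 5, 3, 2, 1, 4, 6
Ranks of variable 2: 7, 5, 3, 1, 4, 6, 2
d = r₁ − r₂: 0, 0, 0, 1, -3, -2, 4
d²: 0, 0, 0, 1, 9, 4, 16; Σd² = 30
ρ = 1 − 6·30/(7·48) = 1 − 180/336 = 0.464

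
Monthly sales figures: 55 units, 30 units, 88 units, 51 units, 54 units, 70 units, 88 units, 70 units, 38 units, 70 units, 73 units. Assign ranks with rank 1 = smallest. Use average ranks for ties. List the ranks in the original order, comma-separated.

5, 1, 10.5, 3, 4, 7, 10.5, 7, 2, 7, 9

Sorted (ascending): 30, 38, 51, 54, 55, 70, 70, 70, 73, 88, 88
The 3 values of 70 occupy positions 6–8 → average rank 7.
The 2 values of 88 occupy positions 10–11 → average rank (10+11)/2 = 10.5.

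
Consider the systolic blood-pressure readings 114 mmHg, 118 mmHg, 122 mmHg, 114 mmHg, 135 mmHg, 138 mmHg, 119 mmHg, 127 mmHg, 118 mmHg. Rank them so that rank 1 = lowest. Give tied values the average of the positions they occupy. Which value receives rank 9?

Sorted (ascending): 114, 114, 118, 118, 119, 122, 127, 135, 138
The 2 values of 114 occupy positions 1–2 → average rank (1+2)/2 = 1.5.
The 2 values of 118 occupy positions 3–4 → average rank (3+4)/2 = 3.5.
Rank 9 → value 138.

138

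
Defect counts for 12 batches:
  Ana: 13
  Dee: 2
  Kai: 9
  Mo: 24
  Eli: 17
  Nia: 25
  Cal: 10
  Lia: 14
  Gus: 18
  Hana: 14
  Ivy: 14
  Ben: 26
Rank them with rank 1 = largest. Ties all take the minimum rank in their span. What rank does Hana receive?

Sorted (descending): 26, 25, 24, 18, 17, 14, 14, 14, 13, 10, 9, 2
The 3 values of 14 occupy positions 6–8 → each gets rank 6.
Hana has value 14 → rank 6.

6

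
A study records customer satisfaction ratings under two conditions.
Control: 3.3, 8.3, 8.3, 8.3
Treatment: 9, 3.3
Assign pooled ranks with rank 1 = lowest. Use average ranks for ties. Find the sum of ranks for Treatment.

7.5

Sorted (ascending): 3.3, 3.3, 8.3, 8.3, 8.3, 9
The 2 values of 3.3 occupy positions 1–2 → average rank (1+2)/2 = 1.5.
The 3 values of 8.3 occupy positions 3–5 → average rank 4.
Treatment values → pooled ranks: 9→6, 3.3→1.5
Rank sum = 6 + 1.5 = 7.5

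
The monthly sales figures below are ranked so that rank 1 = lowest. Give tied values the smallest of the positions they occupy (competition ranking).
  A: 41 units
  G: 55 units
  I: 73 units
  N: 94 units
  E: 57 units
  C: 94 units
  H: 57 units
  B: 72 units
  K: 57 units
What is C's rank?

Sorted (ascending): 41, 55, 57, 57, 57, 72, 73, 94, 94
The 3 values of 57 occupy positions 3–5 → each gets rank 3.
The 2 values of 94 occupy positions 8–9 → each gets rank 8.
C has value 94 units → rank 8.

8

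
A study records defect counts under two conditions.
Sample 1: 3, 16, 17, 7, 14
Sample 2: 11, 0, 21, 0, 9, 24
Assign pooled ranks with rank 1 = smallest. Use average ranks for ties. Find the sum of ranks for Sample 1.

Sorted (ascending): 0, 0, 3, 7, 9, 11, 14, 16, 17, 21, 24
The 2 values of 0 occupy positions 1–2 → average rank (1+2)/2 = 1.5.
Sample 1 values → pooled ranks: 3→3, 16→8, 17→9, 7→4, 14→7
Rank sum = 3 + 8 + 9 + 4 + 7 = 31

31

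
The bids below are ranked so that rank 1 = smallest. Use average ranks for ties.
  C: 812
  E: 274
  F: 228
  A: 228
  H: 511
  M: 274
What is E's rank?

3.5

Sorted (ascending): 228, 228, 274, 274, 511, 812
The 2 values of 228 occupy positions 1–2 → average rank (1+2)/2 = 1.5.
The 2 values of 274 occupy positions 3–4 → average rank (3+4)/2 = 3.5.
E has value 274 → rank 3.5.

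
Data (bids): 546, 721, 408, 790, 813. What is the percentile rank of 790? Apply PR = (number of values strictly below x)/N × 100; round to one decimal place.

60.0

N = 5.
Strictly below 790: 3. Equal to 790: 1.
PR = 3/5 × 100 = 60.0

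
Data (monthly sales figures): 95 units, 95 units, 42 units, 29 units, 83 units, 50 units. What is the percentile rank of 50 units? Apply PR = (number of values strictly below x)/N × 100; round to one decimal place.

N = 6.
Strictly below 50: 2. Equal to 50: 1.
PR = 2/6 × 100 = 33.3

33.3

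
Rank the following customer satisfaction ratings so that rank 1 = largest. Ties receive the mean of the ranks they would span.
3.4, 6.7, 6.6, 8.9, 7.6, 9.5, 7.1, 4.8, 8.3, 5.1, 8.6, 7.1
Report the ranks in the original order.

12, 8, 9, 2, 5, 1, 6.5, 11, 4, 10, 3, 6.5

Sorted (descending): 9.5, 8.9, 8.6, 8.3, 7.6, 7.1, 7.1, 6.7, 6.6, 5.1, 4.8, 3.4
The 2 values of 7.1 occupy positions 6–7 → average rank (6+7)/2 = 6.5.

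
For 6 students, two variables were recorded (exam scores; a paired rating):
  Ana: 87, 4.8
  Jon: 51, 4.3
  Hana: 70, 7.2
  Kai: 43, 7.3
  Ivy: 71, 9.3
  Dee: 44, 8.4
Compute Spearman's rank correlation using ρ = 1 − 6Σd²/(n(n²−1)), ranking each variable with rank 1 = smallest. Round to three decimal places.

-0.143

Ranks of variable 1: 6, 3, 4, 1, 5, 2
Ranks of variable 2: 2, 1, 3, 4, 6, 5
d = r₁ − r₂: 4, 2, 1, -3, -1, -3
d²: 16, 4, 1, 9, 1, 9; Σd² = 40
ρ = 1 − 6·40/(6·35) = 1 − 240/210 = -0.143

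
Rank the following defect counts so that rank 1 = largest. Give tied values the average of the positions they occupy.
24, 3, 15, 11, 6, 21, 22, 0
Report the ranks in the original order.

1, 7, 4, 5, 6, 3, 2, 8

Sorted (descending): 24, 22, 21, 15, 11, 6, 3, 0
No ties — each value takes its position as its rank.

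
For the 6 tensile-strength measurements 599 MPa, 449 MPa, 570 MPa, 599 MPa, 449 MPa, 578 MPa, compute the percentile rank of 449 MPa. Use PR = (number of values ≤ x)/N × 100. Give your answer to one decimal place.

N = 6.
Strictly below 449: 0. Equal to 449: 2.
PR = 2/6 × 100 = 33.3

33.3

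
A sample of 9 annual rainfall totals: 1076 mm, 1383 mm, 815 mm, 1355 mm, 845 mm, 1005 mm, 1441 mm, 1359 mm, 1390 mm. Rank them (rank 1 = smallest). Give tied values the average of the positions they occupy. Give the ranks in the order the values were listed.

4, 7, 1, 5, 2, 3, 9, 6, 8

Sorted (ascending): 815, 845, 1005, 1076, 1355, 1359, 1383, 1390, 1441
No ties — each value takes its position as its rank.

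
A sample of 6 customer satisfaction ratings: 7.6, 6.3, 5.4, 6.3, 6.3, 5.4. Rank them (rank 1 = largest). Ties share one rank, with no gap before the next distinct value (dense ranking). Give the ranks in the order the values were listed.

Sorted (descending): 7.6, 6.3, 6.3, 6.3, 5.4, 5.4
The 3 values of 6.3 share dense rank 2.
The 2 values of 5.4 share dense rank 3.
Remaining distinct values take the next consecutive integers.

1, 2, 3, 2, 2, 3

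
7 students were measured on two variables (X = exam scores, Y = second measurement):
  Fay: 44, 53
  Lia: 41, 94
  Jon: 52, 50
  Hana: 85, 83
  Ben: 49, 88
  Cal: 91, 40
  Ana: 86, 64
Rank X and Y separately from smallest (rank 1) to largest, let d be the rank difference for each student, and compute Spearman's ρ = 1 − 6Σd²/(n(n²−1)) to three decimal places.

Ranks of variable 1: 2, 1, 4, 5, 3, 7, 6
Ranks of variable 2: 3, 7, 2, 5, 6, 1, 4
d = r₁ − r₂: -1, -6, 2, 0, -3, 6, 2
d²: 1, 36, 4, 0, 9, 36, 4; Σd² = 90
ρ = 1 − 6·90/(7·48) = 1 − 540/336 = -0.607

-0.607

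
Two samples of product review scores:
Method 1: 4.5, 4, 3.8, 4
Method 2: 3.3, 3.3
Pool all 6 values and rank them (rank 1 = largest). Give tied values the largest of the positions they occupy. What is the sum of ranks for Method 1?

11

Sorted (descending): 4.5, 4, 4, 3.8, 3.3, 3.3
The 2 values of 4 occupy positions 2–3 → each gets rank 3.
The 2 values of 3.3 occupy positions 5–6 → each gets rank 6.
Method 1 values → pooled ranks: 4.5→1, 4→3, 3.8→4, 4→3
Rank sum = 1 + 3 + 4 + 3 = 11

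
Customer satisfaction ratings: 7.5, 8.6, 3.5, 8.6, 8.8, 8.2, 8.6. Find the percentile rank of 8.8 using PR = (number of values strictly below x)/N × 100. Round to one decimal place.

85.7

N = 7.
Strictly below 8.8: 6. Equal to 8.8: 1.
PR = 6/7 × 100 = 85.7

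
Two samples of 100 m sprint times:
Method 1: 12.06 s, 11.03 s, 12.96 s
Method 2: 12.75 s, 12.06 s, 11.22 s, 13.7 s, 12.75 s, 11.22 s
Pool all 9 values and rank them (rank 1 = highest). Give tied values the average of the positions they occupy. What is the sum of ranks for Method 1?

16.5

Sorted (descending): 13.7, 12.96, 12.75, 12.75, 12.06, 12.06, 11.22, 11.22, 11.03
The 2 values of 12.75 occupy positions 3–4 → average rank (3+4)/2 = 3.5.
The 2 values of 12.06 occupy positions 5–6 → average rank (5+6)/2 = 5.5.
The 2 values of 11.22 occupy positions 7–8 → average rank (7+8)/2 = 7.5.
Method 1 values → pooled ranks: 12.06→5.5, 11.03→9, 12.96→2
Rank sum = 5.5 + 9 + 2 = 16.5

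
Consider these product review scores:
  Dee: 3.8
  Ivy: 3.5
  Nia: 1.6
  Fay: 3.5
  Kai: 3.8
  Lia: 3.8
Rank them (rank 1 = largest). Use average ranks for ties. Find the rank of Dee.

Sorted (descending): 3.8, 3.8, 3.8, 3.5, 3.5, 1.6
The 3 values of 3.8 occupy positions 1–3 → average rank 2.
The 2 values of 3.5 occupy positions 4–5 → average rank (4+5)/2 = 4.5.
Dee has value 3.8 → rank 2.

2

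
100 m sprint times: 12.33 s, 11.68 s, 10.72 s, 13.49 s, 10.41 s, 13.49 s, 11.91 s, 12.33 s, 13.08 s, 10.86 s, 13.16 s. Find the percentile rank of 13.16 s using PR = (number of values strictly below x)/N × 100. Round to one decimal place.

N = 11.
Strictly below 13.16: 8. Equal to 13.16: 1.
PR = 8/11 × 100 = 72.7

72.7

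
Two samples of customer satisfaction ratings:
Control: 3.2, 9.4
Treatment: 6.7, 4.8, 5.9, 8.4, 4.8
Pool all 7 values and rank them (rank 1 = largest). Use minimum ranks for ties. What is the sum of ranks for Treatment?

Sorted (descending): 9.4, 8.4, 6.7, 5.9, 4.8, 4.8, 3.2
The 2 values of 4.8 occupy positions 5–6 → each gets rank 5.
Treatment values → pooled ranks: 6.7→3, 4.8→5, 5.9→4, 8.4→2, 4.8→5
Rank sum = 3 + 5 + 4 + 2 + 5 = 19

19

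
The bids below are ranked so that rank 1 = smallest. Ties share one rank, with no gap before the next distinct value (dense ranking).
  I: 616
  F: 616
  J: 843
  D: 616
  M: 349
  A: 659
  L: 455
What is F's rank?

Sorted (ascending): 349, 455, 616, 616, 616, 659, 843
The 3 values of 616 share dense rank 3.
Remaining distinct values take the next consecutive integers.
F has value 616 → rank 3.

3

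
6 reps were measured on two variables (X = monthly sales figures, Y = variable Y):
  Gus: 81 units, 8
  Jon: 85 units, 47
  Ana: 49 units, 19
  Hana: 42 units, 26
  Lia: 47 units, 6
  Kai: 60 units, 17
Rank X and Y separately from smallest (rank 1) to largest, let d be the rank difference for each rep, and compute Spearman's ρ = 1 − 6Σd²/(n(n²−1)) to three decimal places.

Ranks of variable 1: 5, 6, 3, 1, 2, 4
Ranks of variable 2: 2, 6, 4, 5, 1, 3
d = r₁ − r₂: 3, 0, -1, -4, 1, 1
d²: 9, 0, 1, 16, 1, 1; Σd² = 28
ρ = 1 − 6·28/(6·35) = 1 − 168/210 = 0.200

0.200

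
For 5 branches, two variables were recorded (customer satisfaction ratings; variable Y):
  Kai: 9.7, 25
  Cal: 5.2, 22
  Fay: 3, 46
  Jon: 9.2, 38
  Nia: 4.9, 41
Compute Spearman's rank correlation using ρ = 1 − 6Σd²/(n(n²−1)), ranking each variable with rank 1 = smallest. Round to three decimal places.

-0.700

Ranks of variable 1: 5, 3, 1, 4, 2
Ranks of variable 2: 2, 1, 5, 3, 4
d = r₁ − r₂: 3, 2, -4, 1, -2
d²: 9, 4, 16, 1, 4; Σd² = 34
ρ = 1 − 6·34/(5·24) = 1 − 204/120 = -0.700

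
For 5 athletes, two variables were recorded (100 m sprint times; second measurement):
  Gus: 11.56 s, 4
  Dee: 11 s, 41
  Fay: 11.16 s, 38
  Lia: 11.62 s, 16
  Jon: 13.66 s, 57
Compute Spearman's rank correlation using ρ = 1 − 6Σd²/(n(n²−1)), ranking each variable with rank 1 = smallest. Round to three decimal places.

Ranks of variable 1: 3, 1, 2, 4, 5
Ranks of variable 2: 1, 4, 3, 2, 5
d = r₁ − r₂: 2, -3, -1, 2, 0
d²: 4, 9, 1, 4, 0; Σd² = 18
ρ = 1 − 6·18/(5·24) = 1 − 108/120 = 0.100

0.100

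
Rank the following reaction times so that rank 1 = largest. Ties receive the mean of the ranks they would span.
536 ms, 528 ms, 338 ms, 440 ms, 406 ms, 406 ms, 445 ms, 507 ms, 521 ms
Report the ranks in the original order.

1, 2, 9, 6, 7.5, 7.5, 5, 4, 3

Sorted (descending): 536, 528, 521, 507, 445, 440, 406, 406, 338
The 2 values of 406 occupy positions 7–8 → average rank (7+8)/2 = 7.5.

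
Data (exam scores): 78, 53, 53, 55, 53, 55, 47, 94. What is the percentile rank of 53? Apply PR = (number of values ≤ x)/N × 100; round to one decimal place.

N = 8.
Strictly below 53: 1. Equal to 53: 3.
PR = 4/8 × 100 = 50.0

50.0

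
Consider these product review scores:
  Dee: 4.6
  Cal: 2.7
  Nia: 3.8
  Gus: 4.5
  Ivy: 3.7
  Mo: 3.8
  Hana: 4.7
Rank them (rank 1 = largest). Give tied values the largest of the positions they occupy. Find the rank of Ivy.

6

Sorted (descending): 4.7, 4.6, 4.5, 3.8, 3.8, 3.7, 2.7
The 2 values of 3.8 occupy positions 4–5 → each gets rank 5.
Ivy has value 3.7 → rank 6.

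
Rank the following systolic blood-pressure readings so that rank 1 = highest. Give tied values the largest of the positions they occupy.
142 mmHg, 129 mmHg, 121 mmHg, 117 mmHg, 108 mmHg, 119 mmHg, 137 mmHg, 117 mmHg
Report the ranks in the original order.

Sorted (descending): 142, 137, 129, 121, 119, 117, 117, 108
The 2 values of 117 occupy positions 6–7 → each gets rank 7.

1, 3, 4, 7, 8, 5, 2, 7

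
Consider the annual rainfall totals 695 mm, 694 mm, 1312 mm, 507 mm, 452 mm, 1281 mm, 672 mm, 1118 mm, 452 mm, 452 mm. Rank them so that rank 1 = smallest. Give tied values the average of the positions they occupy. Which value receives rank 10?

Sorted (ascending): 452, 452, 452, 507, 672, 694, 695, 1118, 1281, 1312
The 3 values of 452 occupy positions 1–3 → average rank 2.
Rank 10 → value 1312.

1312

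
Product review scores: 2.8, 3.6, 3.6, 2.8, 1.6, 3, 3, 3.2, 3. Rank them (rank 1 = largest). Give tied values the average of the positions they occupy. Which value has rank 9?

Sorted (descending): 3.6, 3.6, 3.2, 3, 3, 3, 2.8, 2.8, 1.6
The 2 values of 3.6 occupy positions 1–2 → average rank (1+2)/2 = 1.5.
The 3 values of 3 occupy positions 4–6 → average rank 5.
The 2 values of 2.8 occupy positions 7–8 → average rank (7+8)/2 = 7.5.
Rank 9 → value 1.6.

1.6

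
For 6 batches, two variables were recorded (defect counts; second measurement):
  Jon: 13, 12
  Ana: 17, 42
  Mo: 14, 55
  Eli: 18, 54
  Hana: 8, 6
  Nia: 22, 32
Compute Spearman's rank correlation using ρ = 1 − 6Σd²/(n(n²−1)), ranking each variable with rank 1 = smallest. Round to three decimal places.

0.486

Ranks of variable 1: 2, 4, 3, 5, 1, 6
Ranks of variable 2: 2, 4, 6, 5, 1, 3
d = r₁ − r₂: 0, 0, -3, 0, 0, 3
d²: 0, 0, 9, 0, 0, 9; Σd² = 18
ρ = 1 − 6·18/(6·35) = 1 − 108/210 = 0.486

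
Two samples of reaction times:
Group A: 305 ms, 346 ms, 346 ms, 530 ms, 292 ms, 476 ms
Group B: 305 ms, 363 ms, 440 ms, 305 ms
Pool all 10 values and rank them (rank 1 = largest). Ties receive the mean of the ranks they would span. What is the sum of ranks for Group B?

Sorted (descending): 530, 476, 440, 363, 346, 346, 305, 305, 305, 292
The 2 values of 346 occupy positions 5–6 → average rank (5+6)/2 = 5.5.
The 3 values of 305 occupy positions 7–9 → average rank 8.
Group B values → pooled ranks: 305→8, 363→4, 440→3, 305→8
Rank sum = 8 + 4 + 3 + 8 = 23

23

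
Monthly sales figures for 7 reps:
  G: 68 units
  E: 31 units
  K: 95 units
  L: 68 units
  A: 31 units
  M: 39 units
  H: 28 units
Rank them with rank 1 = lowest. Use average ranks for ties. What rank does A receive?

Sorted (ascending): 28, 31, 31, 39, 68, 68, 95
The 2 values of 31 occupy positions 2–3 → average rank (2+3)/2 = 2.5.
The 2 values of 68 occupy positions 5–6 → average rank (5+6)/2 = 5.5.
A has value 31 units → rank 2.5.

2.5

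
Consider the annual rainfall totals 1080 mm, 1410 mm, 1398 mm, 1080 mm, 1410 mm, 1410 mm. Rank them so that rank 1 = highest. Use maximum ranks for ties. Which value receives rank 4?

Sorted (descending): 1410, 1410, 1410, 1398, 1080, 1080
The 3 values of 1410 occupy positions 1–3 → each gets rank 3.
The 2 values of 1080 occupy positions 5–6 → each gets rank 6.
Rank 4 → value 1398.

1398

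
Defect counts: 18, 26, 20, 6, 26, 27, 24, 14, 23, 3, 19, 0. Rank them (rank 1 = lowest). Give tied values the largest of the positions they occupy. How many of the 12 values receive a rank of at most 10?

9

Sorted (ascending): 0, 3, 6, 14, 18, 19, 20, 23, 24, 26, 26, 27
The 2 values of 26 occupy positions 10–11 → each gets rank 11.
Ranks ≤ 10: {1, 2, 3, 4, 5, 6, 7, 8, 9} → 9 values.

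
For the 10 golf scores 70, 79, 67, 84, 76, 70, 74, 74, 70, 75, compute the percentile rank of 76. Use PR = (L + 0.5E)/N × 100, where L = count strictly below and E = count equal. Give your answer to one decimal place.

N = 10.
Strictly below 76: 7. Equal to 76: 1.
PR = (7 + 0.5·1)/10 × 100 = 75.0

75.0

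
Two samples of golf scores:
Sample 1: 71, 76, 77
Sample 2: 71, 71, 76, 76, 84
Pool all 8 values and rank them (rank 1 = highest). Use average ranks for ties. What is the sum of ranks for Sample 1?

13

Sorted (descending): 84, 77, 76, 76, 76, 71, 71, 71
The 3 values of 76 occupy positions 3–5 → average rank 4.
The 3 values of 71 occupy positions 6–8 → average rank 7.
Sample 1 values → pooled ranks: 71→7, 76→4, 77→2
Rank sum = 7 + 4 + 2 = 13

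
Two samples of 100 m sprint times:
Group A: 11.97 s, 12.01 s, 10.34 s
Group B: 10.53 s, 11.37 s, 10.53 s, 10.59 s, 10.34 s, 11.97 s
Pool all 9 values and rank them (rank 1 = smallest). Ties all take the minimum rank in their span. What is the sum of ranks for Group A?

Sorted (ascending): 10.34, 10.34, 10.53, 10.53, 10.59, 11.37, 11.97, 11.97, 12.01
The 2 values of 10.34 occupy positions 1–2 → each gets rank 1.
The 2 values of 10.53 occupy positions 3–4 → each gets rank 3.
The 2 values of 11.97 occupy positions 7–8 → each gets rank 7.
Group A values → pooled ranks: 11.97→7, 12.01→9, 10.34→1
Rank sum = 7 + 9 + 1 = 17

17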